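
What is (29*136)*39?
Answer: 153816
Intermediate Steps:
(29*136)*39 = 3944*39 = 153816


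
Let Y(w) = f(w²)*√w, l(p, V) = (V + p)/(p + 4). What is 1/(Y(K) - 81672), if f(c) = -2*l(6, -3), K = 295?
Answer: -136120/11117192463 + √295/11117192463 ≈ -1.2243e-5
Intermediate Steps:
l(p, V) = (V + p)/(4 + p)
f(c) = -⅗ (f(c) = -2*(-3 + 6)/(4 + 6) = -2*3/10 = -⅗)
Y(w) = -3*√w/5
1/(Y(K) - 81672) = 1/(-3*√295/5 - 81672) = 1/(-81672 - 3*√295/5)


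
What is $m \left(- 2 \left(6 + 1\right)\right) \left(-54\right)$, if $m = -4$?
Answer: $-3024$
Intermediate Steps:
$m \left(- 2 \left(6 + 1\right)\right) \left(-54\right) = - 4 \left(- 2 \left(6 + 1\right)\right) \left(-54\right) = - 4 \left(\left(-2\right) 7\right) \left(-54\right) = \left(-4\right) \left(-14\right) \left(-54\right) = 56 \left(-54\right) = -3024$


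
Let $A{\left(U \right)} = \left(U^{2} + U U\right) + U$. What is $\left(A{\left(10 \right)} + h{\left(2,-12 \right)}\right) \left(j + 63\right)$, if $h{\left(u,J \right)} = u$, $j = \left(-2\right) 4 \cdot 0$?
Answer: $13356$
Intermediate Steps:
$A{\left(U \right)} = U + 2 U^{2}$ ($A{\left(U \right)} = \left(U^{2} + U^{2}\right) + U = 2 U^{2} + U = U + 2 U^{2}$)
$j = 0$ ($j = \left(-8\right) 0 = 0$)
$\left(A{\left(10 \right)} + h{\left(2,-12 \right)}\right) \left(j + 63\right) = \left(10 \left(1 + 2 \cdot 10\right) + 2\right) \left(0 + 63\right) = \left(10 \left(1 + 20\right) + 2\right) 63 = \left(10 \cdot 21 + 2\right) 63 = \left(210 + 2\right) 63 = 212 \cdot 63 = 13356$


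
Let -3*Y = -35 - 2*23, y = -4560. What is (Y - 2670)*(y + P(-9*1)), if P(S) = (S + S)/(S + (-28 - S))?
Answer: 168705333/14 ≈ 1.2050e+7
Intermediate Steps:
P(S) = -S/14 (P(S) = (2*S)/(-28) = (2*S)*(-1/28) = -S/14)
Y = 27 (Y = -(-35 - 2*23)/3 = -(-35 - 46)/3 = -1/3*(-81) = 27)
(Y - 2670)*(y + P(-9*1)) = (27 - 2670)*(-4560 - (-9)/14) = -2643*(-4560 - 1/14*(-9)) = -2643*(-4560 + 9/14) = -2643*(-63831/14) = 168705333/14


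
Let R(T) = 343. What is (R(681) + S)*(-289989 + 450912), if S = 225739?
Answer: 36381793686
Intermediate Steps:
(R(681) + S)*(-289989 + 450912) = (343 + 225739)*(-289989 + 450912) = 226082*160923 = 36381793686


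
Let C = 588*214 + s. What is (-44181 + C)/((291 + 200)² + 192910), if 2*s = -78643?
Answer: 84659/867982 ≈ 0.097535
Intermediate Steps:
s = -78643/2 (s = (½)*(-78643) = -78643/2 ≈ -39322.)
C = 173021/2 (C = 588*214 - 78643/2 = 125832 - 78643/2 = 173021/2 ≈ 86511.)
(-44181 + C)/((291 + 200)² + 192910) = (-44181 + 173021/2)/((291 + 200)² + 192910) = 84659/(2*(491² + 192910)) = 84659/(2*(241081 + 192910)) = (84659/2)/433991 = (84659/2)*(1/433991) = 84659/867982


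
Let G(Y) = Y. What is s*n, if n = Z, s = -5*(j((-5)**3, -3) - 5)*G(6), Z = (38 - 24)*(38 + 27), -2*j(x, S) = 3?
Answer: 177450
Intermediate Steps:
j(x, S) = -3/2 (j(x, S) = -1/2*3 = -3/2)
Z = 910 (Z = 14*65 = 910)
s = 195 (s = -5*(-3/2 - 5)*6 = -(-65)*6/2 = -5*(-39) = 195)
n = 910
s*n = 195*910 = 177450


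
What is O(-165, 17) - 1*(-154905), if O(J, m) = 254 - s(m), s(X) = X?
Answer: 155142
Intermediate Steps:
O(J, m) = 254 - m
O(-165, 17) - 1*(-154905) = (254 - 1*17) - 1*(-154905) = (254 - 17) + 154905 = 237 + 154905 = 155142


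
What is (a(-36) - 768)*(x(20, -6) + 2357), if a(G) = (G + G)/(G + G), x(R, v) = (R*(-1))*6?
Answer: -1715779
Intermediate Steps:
x(R, v) = -6*R (x(R, v) = -R*6 = -6*R)
a(G) = 1 (a(G) = (2*G)/((2*G)) = (2*G)*(1/(2*G)) = 1)
(a(-36) - 768)*(x(20, -6) + 2357) = (1 - 768)*(-6*20 + 2357) = -767*(-120 + 2357) = -767*2237 = -1715779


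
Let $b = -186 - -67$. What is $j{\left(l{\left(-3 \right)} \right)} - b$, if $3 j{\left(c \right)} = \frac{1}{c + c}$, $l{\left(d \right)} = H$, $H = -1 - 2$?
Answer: $\frac{2141}{18} \approx 118.94$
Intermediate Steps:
$H = -3$
$l{\left(d \right)} = -3$
$b = -119$ ($b = -186 + 67 = -119$)
$j{\left(c \right)} = \frac{1}{6 c}$ ($j{\left(c \right)} = \frac{1}{3 \left(c + c\right)} = \frac{1}{3 \cdot 2 c} = \frac{\frac{1}{2} \frac{1}{c}}{3} = \frac{1}{6 c}$)
$j{\left(l{\left(-3 \right)} \right)} - b = \frac{1}{6 \left(-3\right)} - -119 = \frac{1}{6} \left(- \frac{1}{3}\right) + 119 = - \frac{1}{18} + 119 = \frac{2141}{18}$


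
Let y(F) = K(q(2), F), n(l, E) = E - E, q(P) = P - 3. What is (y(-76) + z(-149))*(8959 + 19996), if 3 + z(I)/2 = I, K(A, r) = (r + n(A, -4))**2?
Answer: 158441760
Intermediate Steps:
q(P) = -3 + P
n(l, E) = 0
K(A, r) = r**2 (K(A, r) = (r + 0)**2 = r**2)
y(F) = F**2
z(I) = -6 + 2*I
(y(-76) + z(-149))*(8959 + 19996) = ((-76)**2 + (-6 + 2*(-149)))*(8959 + 19996) = (5776 + (-6 - 298))*28955 = (5776 - 304)*28955 = 5472*28955 = 158441760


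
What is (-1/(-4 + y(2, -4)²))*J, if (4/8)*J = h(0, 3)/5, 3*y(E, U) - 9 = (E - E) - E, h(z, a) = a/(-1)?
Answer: 54/65 ≈ 0.83077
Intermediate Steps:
h(z, a) = -a (h(z, a) = a*(-1) = -a)
y(E, U) = 3 - E/3 (y(E, U) = 3 + ((E - E) - E)/3 = 3 + (0 - E)/3 = 3 + (-E)/3 = 3 - E/3)
J = -6/5 (J = 2*(-1*3/5) = 2*(-3*⅕) = 2*(-⅗) = -6/5 ≈ -1.2000)
(-1/(-4 + y(2, -4)²))*J = -1/(-4 + (3 - ⅓*2)²)*(-6/5) = -1/(-4 + (3 - ⅔)²)*(-6/5) = -1/(-4 + (7/3)²)*(-6/5) = -1/(-4 + 49/9)*(-6/5) = -1/13/9*(-6/5) = -1*9/13*(-6/5) = -9/13*(-6/5) = 54/65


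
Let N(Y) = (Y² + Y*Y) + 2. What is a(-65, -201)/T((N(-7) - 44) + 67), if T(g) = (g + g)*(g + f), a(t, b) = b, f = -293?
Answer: 67/13940 ≈ 0.0048063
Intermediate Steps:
N(Y) = 2 + 2*Y² (N(Y) = (Y² + Y²) + 2 = 2*Y² + 2 = 2 + 2*Y²)
T(g) = 2*g*(-293 + g) (T(g) = (g + g)*(g - 293) = (2*g)*(-293 + g) = 2*g*(-293 + g))
a(-65, -201)/T((N(-7) - 44) + 67) = -201*1/(2*(-293 + (((2 + 2*(-7)²) - 44) + 67))*(((2 + 2*(-7)²) - 44) + 67)) = -201*1/(2*(-293 + (((2 + 2*49) - 44) + 67))*(((2 + 2*49) - 44) + 67)) = -201*1/(2*(-293 + (((2 + 98) - 44) + 67))*(((2 + 98) - 44) + 67)) = -201*1/(2*(-293 + ((100 - 44) + 67))*((100 - 44) + 67)) = -201*1/(2*(-293 + (56 + 67))*(56 + 67)) = -201*1/(246*(-293 + 123)) = -201/(2*123*(-170)) = -201/(-41820) = -201*(-1/41820) = 67/13940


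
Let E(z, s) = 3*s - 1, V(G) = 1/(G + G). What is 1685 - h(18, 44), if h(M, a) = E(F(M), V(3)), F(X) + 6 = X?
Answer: 3371/2 ≈ 1685.5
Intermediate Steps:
F(X) = -6 + X
V(G) = 1/(2*G)
E(z, s) = -1 + 3*s
h(M, a) = -½ (h(M, a) = -1 + 3*((½)/3) = -1 + 3*((½)*(⅓)) = -1 + 3*(⅙) = -1 + ½ = -½)
1685 - h(18, 44) = 1685 - 1*(-½) = 1685 + ½ = 3371/2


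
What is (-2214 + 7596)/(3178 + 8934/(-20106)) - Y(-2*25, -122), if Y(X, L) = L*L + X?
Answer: -157934233744/10647989 ≈ -14832.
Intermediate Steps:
Y(X, L) = X + L² (Y(X, L) = L² + X = X + L²)
(-2214 + 7596)/(3178 + 8934/(-20106)) - Y(-2*25, -122) = (-2214 + 7596)/(3178 + 8934/(-20106)) - (-2*25 + (-122)²) = 5382/(3178 + 8934*(-1/20106)) - (-50 + 14884) = 5382/(3178 - 1489/3351) - 1*14834 = 5382/(10647989/3351) - 14834 = 5382*(3351/10647989) - 14834 = 18035082/10647989 - 14834 = -157934233744/10647989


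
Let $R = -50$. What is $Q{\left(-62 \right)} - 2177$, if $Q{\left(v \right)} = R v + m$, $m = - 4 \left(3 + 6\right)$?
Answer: $887$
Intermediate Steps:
$m = -36$ ($m = \left(-4\right) 9 = -36$)
$Q{\left(v \right)} = -36 - 50 v$ ($Q{\left(v \right)} = - 50 v - 36 = -36 - 50 v$)
$Q{\left(-62 \right)} - 2177 = \left(-36 - -3100\right) - 2177 = \left(-36 + 3100\right) - 2177 = 3064 - 2177 = 887$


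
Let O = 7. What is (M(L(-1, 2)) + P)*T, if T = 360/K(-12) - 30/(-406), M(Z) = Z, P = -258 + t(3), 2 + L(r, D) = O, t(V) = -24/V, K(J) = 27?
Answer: -24495/7 ≈ -3499.3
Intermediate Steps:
L(r, D) = 5 (L(r, D) = -2 + 7 = 5)
P = -266 (P = -258 - 24/3 = -258 - 24*⅓ = -258 - 8 = -266)
T = 8165/609 (T = 360/27 - 30/(-406) = 360*(1/27) - 30*(-1/406) = 40/3 + 15/203 = 8165/609 ≈ 13.407)
(M(L(-1, 2)) + P)*T = (5 - 266)*(8165/609) = -261*8165/609 = -24495/7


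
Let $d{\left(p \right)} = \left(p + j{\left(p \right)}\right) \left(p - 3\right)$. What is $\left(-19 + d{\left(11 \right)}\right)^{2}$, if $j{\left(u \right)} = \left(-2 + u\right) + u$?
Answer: $52441$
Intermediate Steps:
$j{\left(u \right)} = -2 + 2 u$
$d{\left(p \right)} = \left(-3 + p\right) \left(-2 + 3 p\right)$ ($d{\left(p \right)} = \left(p + \left(-2 + 2 p\right)\right) \left(p - 3\right) = \left(-2 + 3 p\right) \left(-3 + p\right) = \left(-3 + p\right) \left(-2 + 3 p\right)$)
$\left(-19 + d{\left(11 \right)}\right)^{2} = \left(-19 + \left(6 - 121 + 3 \cdot 11^{2}\right)\right)^{2} = \left(-19 + \left(6 - 121 + 3 \cdot 121\right)\right)^{2} = \left(-19 + \left(6 - 121 + 363\right)\right)^{2} = \left(-19 + 248\right)^{2} = 229^{2} = 52441$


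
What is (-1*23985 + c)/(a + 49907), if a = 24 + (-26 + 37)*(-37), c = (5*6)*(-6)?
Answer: -8055/16508 ≈ -0.48795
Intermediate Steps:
c = -180 (c = 30*(-6) = -180)
a = -383 (a = 24 + 11*(-37) = 24 - 407 = -383)
(-1*23985 + c)/(a + 49907) = (-1*23985 - 180)/(-383 + 49907) = (-23985 - 180)/49524 = -24165*1/49524 = -8055/16508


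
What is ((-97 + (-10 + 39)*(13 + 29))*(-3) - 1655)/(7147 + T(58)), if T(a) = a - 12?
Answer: -5018/7193 ≈ -0.69762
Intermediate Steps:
T(a) = -12 + a
((-97 + (-10 + 39)*(13 + 29))*(-3) - 1655)/(7147 + T(58)) = ((-97 + (-10 + 39)*(13 + 29))*(-3) - 1655)/(7147 + (-12 + 58)) = ((-97 + 29*42)*(-3) - 1655)/(7147 + 46) = ((-97 + 1218)*(-3) - 1655)/7193 = (1121*(-3) - 1655)*(1/7193) = (-3363 - 1655)*(1/7193) = -5018*1/7193 = -5018/7193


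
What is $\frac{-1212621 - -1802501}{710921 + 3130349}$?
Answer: $\frac{58988}{384127} \approx 0.15356$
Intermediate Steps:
$\frac{-1212621 - -1802501}{710921 + 3130349} = \frac{-1212621 + \left(-550698 + 2353199\right)}{3841270} = \left(-1212621 + 1802501\right) \frac{1}{3841270} = 589880 \cdot \frac{1}{3841270} = \frac{58988}{384127}$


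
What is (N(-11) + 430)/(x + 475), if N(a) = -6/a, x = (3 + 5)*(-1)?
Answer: 4736/5137 ≈ 0.92194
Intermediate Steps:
x = -8 (x = 8*(-1) = -8)
(N(-11) + 430)/(x + 475) = (-6/(-11) + 430)/(-8 + 475) = (-6*(-1/11) + 430)/467 = (6/11 + 430)*(1/467) = (4736/11)*(1/467) = 4736/5137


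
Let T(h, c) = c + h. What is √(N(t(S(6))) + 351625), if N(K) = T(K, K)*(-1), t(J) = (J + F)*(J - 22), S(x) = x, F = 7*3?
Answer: √352489 ≈ 593.71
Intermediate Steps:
F = 21
t(J) = (-22 + J)*(21 + J) (t(J) = (J + 21)*(J - 22) = (21 + J)*(-22 + J) = (-22 + J)*(21 + J))
N(K) = -2*K (N(K) = (K + K)*(-1) = (2*K)*(-1) = -2*K)
√(N(t(S(6))) + 351625) = √(-2*(-462 + 6² - 1*6) + 351625) = √(-2*(-462 + 36 - 6) + 351625) = √(-2*(-432) + 351625) = √(864 + 351625) = √352489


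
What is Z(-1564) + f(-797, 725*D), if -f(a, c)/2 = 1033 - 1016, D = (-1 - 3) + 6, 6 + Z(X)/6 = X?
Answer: -9454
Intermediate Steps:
Z(X) = -36 + 6*X
D = 2 (D = -4 + 6 = 2)
f(a, c) = -34 (f(a, c) = -2*(1033 - 1016) = -2*17 = -34)
Z(-1564) + f(-797, 725*D) = (-36 + 6*(-1564)) - 34 = (-36 - 9384) - 34 = -9420 - 34 = -9454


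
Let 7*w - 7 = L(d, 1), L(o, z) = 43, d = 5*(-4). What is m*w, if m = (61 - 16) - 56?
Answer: -550/7 ≈ -78.571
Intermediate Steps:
d = -20
w = 50/7 (w = 1 + (⅐)*43 = 1 + 43/7 = 50/7 ≈ 7.1429)
m = -11 (m = 45 - 56 = -11)
m*w = -11*50/7 = -550/7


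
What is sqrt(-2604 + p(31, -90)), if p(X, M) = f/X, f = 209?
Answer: I*sqrt(2495965)/31 ≈ 50.963*I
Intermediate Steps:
p(X, M) = 209/X
sqrt(-2604 + p(31, -90)) = sqrt(-2604 + 209/31) = sqrt(-80515/31) = I*sqrt(2495965)/31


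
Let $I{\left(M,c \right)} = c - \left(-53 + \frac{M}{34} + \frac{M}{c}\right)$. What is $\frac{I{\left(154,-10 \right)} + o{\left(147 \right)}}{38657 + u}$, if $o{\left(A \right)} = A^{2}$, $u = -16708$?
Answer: $\frac{1841344}{1865665} \approx 0.98696$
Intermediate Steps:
$I{\left(M,c \right)} = 53 + c - \frac{M}{34} - \frac{M}{c}$ ($I{\left(M,c \right)} = c - \left(-53 + M \frac{1}{34} + \frac{M}{c}\right) = c - \left(-53 + \frac{M}{34} + \frac{M}{c}\right) = 53 + c - \frac{M}{34} - \frac{M}{c}$)
$\frac{I{\left(154,-10 \right)} + o{\left(147 \right)}}{38657 + u} = \frac{\left(53 - 10 - \frac{77}{17} - \frac{154}{-10}\right) + 147^{2}}{38657 - 16708} = \frac{\left(53 - 10 - \frac{77}{17} - 154 \left(- \frac{1}{10}\right)\right) + 21609}{21949} = \left(\left(53 - 10 - \frac{77}{17} + \frac{77}{5}\right) + 21609\right) \frac{1}{21949} = \left(\frac{4579}{85} + 21609\right) \frac{1}{21949} = \frac{1841344}{85} \cdot \frac{1}{21949} = \frac{1841344}{1865665}$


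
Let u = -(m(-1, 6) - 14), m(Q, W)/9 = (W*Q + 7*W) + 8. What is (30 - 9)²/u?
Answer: -441/382 ≈ -1.1544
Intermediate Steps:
m(Q, W) = 72 + 63*W + 9*Q*W (m(Q, W) = 9*((W*Q + 7*W) + 8) = 9*((Q*W + 7*W) + 8) = 9*((7*W + Q*W) + 8) = 9*(8 + 7*W + Q*W) = 72 + 63*W + 9*Q*W)
u = -382 (u = -((72 + 63*6 + 9*(-1)*6) - 14) = -((72 + 378 - 54) - 14) = -(396 - 14) = -1*382 = -382)
(30 - 9)²/u = (30 - 9)²/(-382) = 21²*(-1/382) = 441*(-1/382) = -441/382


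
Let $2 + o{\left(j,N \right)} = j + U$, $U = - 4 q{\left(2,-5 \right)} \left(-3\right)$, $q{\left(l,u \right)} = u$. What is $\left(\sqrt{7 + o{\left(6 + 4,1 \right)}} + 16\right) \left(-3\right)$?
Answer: $-48 - 9 i \sqrt{5} \approx -48.0 - 20.125 i$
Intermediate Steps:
$U = -60$ ($U = \left(-4\right) \left(-5\right) \left(-3\right) = 20 \left(-3\right) = -60$)
$o{\left(j,N \right)} = -62 + j$ ($o{\left(j,N \right)} = -2 + \left(j - 60\right) = -2 + \left(-60 + j\right) = -62 + j$)
$\left(\sqrt{7 + o{\left(6 + 4,1 \right)}} + 16\right) \left(-3\right) = \left(\sqrt{7 + \left(-62 + \left(6 + 4\right)\right)} + 16\right) \left(-3\right) = \left(\sqrt{7 + \left(-62 + 10\right)} + 16\right) \left(-3\right) = \left(\sqrt{7 - 52} + 16\right) \left(-3\right) = \left(\sqrt{-45} + 16\right) \left(-3\right) = \left(3 i \sqrt{5} + 16\right) \left(-3\right) = \left(16 + 3 i \sqrt{5}\right) \left(-3\right) = -48 - 9 i \sqrt{5}$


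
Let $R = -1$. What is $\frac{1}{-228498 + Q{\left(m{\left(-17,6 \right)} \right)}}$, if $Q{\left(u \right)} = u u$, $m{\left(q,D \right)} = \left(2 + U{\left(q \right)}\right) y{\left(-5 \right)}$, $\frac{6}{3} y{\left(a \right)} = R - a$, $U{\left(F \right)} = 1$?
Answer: $- \frac{1}{228462} \approx -4.3771 \cdot 10^{-6}$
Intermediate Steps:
$y{\left(a \right)} = - \frac{1}{2} - \frac{a}{2}$ ($y{\left(a \right)} = \frac{-1 - a}{2} = - \frac{1}{2} - \frac{a}{2}$)
$m{\left(q,D \right)} = 6$ ($m{\left(q,D \right)} = \left(2 + 1\right) \left(- \frac{1}{2} - - \frac{5}{2}\right) = 3 \left(- \frac{1}{2} + \frac{5}{2}\right) = 3 \cdot 2 = 6$)
$Q{\left(u \right)} = u^{2}$
$\frac{1}{-228498 + Q{\left(m{\left(-17,6 \right)} \right)}} = \frac{1}{-228498 + 6^{2}} = \frac{1}{-228498 + 36} = \frac{1}{-228462} = - \frac{1}{228462}$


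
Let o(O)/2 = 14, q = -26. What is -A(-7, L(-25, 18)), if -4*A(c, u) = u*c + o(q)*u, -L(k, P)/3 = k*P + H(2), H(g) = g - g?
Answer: 14175/2 ≈ 7087.5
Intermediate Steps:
o(O) = 28 (o(O) = 2*14 = 28)
H(g) = 0
L(k, P) = -3*P*k (L(k, P) = -3*(k*P + 0) = -3*(P*k + 0) = -3*P*k)
A(c, u) = -7*u - c*u/4 (A(c, u) = -(u*c + 28*u)/4 = -(c*u + 28*u)/4 = -(28*u + c*u)/4 = -7*u - c*u/4)
-A(-7, L(-25, 18)) = -(-1)*(-3*18*(-25))*(28 - 7)/4 = -(-1)*1350*21/4 = -1*(-14175/2) = 14175/2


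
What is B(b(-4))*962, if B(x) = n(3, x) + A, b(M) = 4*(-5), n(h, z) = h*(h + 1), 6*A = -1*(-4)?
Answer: 36556/3 ≈ 12185.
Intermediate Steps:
A = 2/3 (A = (-1*(-4))/6 = (1/6)*4 = 2/3 ≈ 0.66667)
n(h, z) = h*(1 + h)
b(M) = -20
B(x) = 38/3 (B(x) = 3*(1 + 3) + 2/3 = 3*4 + 2/3 = 12 + 2/3 = 38/3)
B(b(-4))*962 = (38/3)*962 = 36556/3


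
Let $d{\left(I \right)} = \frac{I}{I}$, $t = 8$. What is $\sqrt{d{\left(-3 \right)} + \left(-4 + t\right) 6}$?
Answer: $5$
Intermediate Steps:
$d{\left(I \right)} = 1$
$\sqrt{d{\left(-3 \right)} + \left(-4 + t\right) 6} = \sqrt{1 + \left(-4 + 8\right) 6} = \sqrt{1 + 4 \cdot 6} = \sqrt{1 + 24} = \sqrt{25} = 5$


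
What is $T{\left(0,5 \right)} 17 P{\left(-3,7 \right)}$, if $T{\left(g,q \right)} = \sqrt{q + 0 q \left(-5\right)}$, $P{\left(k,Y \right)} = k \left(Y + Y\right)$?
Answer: $- 714 \sqrt{5} \approx -1596.6$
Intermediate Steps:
$P{\left(k,Y \right)} = 2 Y k$ ($P{\left(k,Y \right)} = k 2 Y = 2 Y k$)
$T{\left(g,q \right)} = \sqrt{q}$ ($T{\left(g,q \right)} = \sqrt{q + 0 \left(-5\right)} = \sqrt{q + 0} = \sqrt{q}$)
$T{\left(0,5 \right)} 17 P{\left(-3,7 \right)} = \sqrt{5} \cdot 17 \cdot 2 \cdot 7 \left(-3\right) = 17 \sqrt{5} \left(-42\right) = - 714 \sqrt{5}$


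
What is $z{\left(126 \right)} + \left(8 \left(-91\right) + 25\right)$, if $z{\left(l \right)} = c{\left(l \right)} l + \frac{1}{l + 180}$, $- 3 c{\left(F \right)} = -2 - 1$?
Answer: $- \frac{176561}{306} \approx -577.0$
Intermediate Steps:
$c{\left(F \right)} = 1$ ($c{\left(F \right)} = - \frac{-2 - 1}{3} = \left(- \frac{1}{3}\right) \left(-3\right) = 1$)
$z{\left(l \right)} = l + \frac{1}{180 + l}$ ($z{\left(l \right)} = 1 l + \frac{1}{l + 180} = l + \frac{1}{180 + l}$)
$z{\left(126 \right)} + \left(8 \left(-91\right) + 25\right) = \frac{1 + 126^{2} + 180 \cdot 126}{180 + 126} + \left(8 \left(-91\right) + 25\right) = \frac{1 + 15876 + 22680}{306} + \left(-728 + 25\right) = \frac{1}{306} \cdot 38557 - 703 = \frac{38557}{306} - 703 = - \frac{176561}{306}$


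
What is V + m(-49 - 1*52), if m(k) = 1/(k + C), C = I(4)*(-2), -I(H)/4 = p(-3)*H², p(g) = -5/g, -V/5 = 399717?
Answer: -673523142/337 ≈ -1.9986e+6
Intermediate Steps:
V = -1998585 (V = -5*399717 = -1998585)
I(H) = -20*H²/3 (I(H) = -4*(-5/(-3))*H² = -4*(-5*(-⅓))*H² = -20*H²/3)
C = 640/3 (C = -20/3*4²*(-2) = -20/3*16*(-2) = -320/3*(-2) = 640/3 ≈ 213.33)
m(k) = 1/(640/3 + k) (m(k) = 1/(k + 640/3) = 1/(640/3 + k))
V + m(-49 - 1*52) = -1998585 + 3/(640 + 3*(-49 - 1*52)) = -1998585 + 3/(640 + 3*(-49 - 52)) = -1998585 + 3/(640 + 3*(-101)) = -1998585 + 3/(640 - 303) = -1998585 + 3/337 = -673523142/337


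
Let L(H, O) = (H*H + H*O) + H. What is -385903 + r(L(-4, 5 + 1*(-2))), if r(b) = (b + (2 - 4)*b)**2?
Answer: -385903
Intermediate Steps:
L(H, O) = H + H**2 + H*O (L(H, O) = (H**2 + H*O) + H = H + H**2 + H*O)
r(b) = b**2 (r(b) = (b - 2*b)**2 = (-b)**2 = b**2)
-385903 + r(L(-4, 5 + 1*(-2))) = -385903 + (-4*(1 - 4 + (5 + 1*(-2))))**2 = -385903 + (-4*(1 - 4 + (5 - 2)))**2 = -385903 + (-4*(1 - 4 + 3))**2 = -385903 + (-4*0)**2 = -385903 + 0**2 = -385903 + 0 = -385903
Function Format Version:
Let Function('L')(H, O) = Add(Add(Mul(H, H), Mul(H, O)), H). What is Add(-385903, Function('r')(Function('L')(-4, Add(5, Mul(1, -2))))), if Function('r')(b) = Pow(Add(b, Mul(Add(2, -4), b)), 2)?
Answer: -385903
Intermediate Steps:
Function('L')(H, O) = Add(H, Pow(H, 2), Mul(H, O)) (Function('L')(H, O) = Add(Add(Pow(H, 2), Mul(H, O)), H) = Add(H, Pow(H, 2), Mul(H, O)))
Function('r')(b) = Pow(b, 2) (Function('r')(b) = Pow(Add(b, Mul(-2, b)), 2) = Pow(Mul(-1, b), 2) = Pow(b, 2))
Add(-385903, Function('r')(Function('L')(-4, Add(5, Mul(1, -2))))) = Add(-385903, Pow(Mul(-4, Add(1, -4, Add(5, Mul(1, -2)))), 2)) = Add(-385903, Pow(Mul(-4, Add(1, -4, Add(5, -2))), 2)) = Add(-385903, Pow(Mul(-4, Add(1, -4, 3)), 2)) = Add(-385903, Pow(Mul(-4, 0), 2)) = Add(-385903, Pow(0, 2)) = Add(-385903, 0) = -385903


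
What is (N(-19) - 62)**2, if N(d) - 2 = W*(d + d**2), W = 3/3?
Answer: 79524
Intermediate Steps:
W = 1 (W = 3*(1/3) = 1)
N(d) = 2 + d + d**2 (N(d) = 2 + 1*(d + d**2) = 2 + (d + d**2) = 2 + d + d**2)
(N(-19) - 62)**2 = ((2 - 19 + (-19)**2) - 62)**2 = ((2 - 19 + 361) - 62)**2 = (344 - 62)**2 = 282**2 = 79524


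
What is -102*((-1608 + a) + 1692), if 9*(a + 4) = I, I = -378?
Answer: -3876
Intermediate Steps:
a = -46 (a = -4 + (⅑)*(-378) = -4 - 42 = -46)
-102*((-1608 + a) + 1692) = -102*((-1608 - 46) + 1692) = -102*(-1654 + 1692) = -102*38 = -3876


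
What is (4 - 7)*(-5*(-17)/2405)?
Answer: -51/481 ≈ -0.10603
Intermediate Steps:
(4 - 7)*(-5*(-17)/2405) = -255/2405 = -3*17/481 = -51/481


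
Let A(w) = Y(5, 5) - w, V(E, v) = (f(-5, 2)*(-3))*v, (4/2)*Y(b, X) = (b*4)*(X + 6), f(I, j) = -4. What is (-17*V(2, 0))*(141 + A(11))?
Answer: 0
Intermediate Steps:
Y(b, X) = 2*b*(6 + X) (Y(b, X) = ((b*4)*(X + 6))/2 = ((4*b)*(6 + X))/2 = (4*b*(6 + X))/2 = 2*b*(6 + X))
V(E, v) = 12*v (V(E, v) = (-4*(-3))*v = 12*v)
A(w) = 110 - w (A(w) = 2*5*(6 + 5) - w = 2*5*11 - w = 110 - w)
(-17*V(2, 0))*(141 + A(11)) = (-204*0)*(141 + (110 - 1*11)) = (-17*0)*(141 + (110 - 11)) = 0*(141 + 99) = 0*240 = 0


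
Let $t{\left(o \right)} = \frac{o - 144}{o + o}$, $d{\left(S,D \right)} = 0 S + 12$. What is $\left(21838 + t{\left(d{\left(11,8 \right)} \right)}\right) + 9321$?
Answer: $\frac{62307}{2} \approx 31154.0$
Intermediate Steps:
$d{\left(S,D \right)} = 12$ ($d{\left(S,D \right)} = 0 + 12 = 12$)
$t{\left(o \right)} = \frac{-144 + o}{2 o}$
$\left(21838 + t{\left(d{\left(11,8 \right)} \right)}\right) + 9321 = \left(21838 + \frac{-144 + 12}{2 \cdot 12}\right) + 9321 = \left(21838 + \frac{1}{2} \cdot \frac{1}{12} \left(-132\right)\right) + 9321 = \left(21838 - \frac{11}{2}\right) + 9321 = \frac{43665}{2} + 9321 = \frac{62307}{2}$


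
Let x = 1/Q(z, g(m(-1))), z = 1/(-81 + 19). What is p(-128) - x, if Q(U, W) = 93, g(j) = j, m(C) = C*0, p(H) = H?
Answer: -11905/93 ≈ -128.01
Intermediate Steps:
m(C) = 0
z = -1/62 (z = 1/(-62) = -1/62 ≈ -0.016129)
x = 1/93 ≈ 0.010753
p(-128) - x = -128 - 1*1/93 = -128 - 1/93 = -11905/93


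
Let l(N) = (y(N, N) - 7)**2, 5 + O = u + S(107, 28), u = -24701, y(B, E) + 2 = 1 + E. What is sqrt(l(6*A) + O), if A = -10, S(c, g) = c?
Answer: 5*I*sqrt(799) ≈ 141.33*I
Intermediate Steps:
y(B, E) = -1 + E (y(B, E) = -2 + (1 + E) = -1 + E)
O = -24599 (O = -5 + (-24701 + 107) = -5 - 24594 = -24599)
l(N) = (-8 + N)**2 (l(N) = ((-1 + N) - 7)**2 = (-8 + N)**2)
sqrt(l(6*A) + O) = sqrt((-8 + 6*(-10))**2 - 24599) = sqrt((-8 - 60)**2 - 24599) = sqrt((-68)**2 - 24599) = sqrt(4624 - 24599) = sqrt(-19975) = 5*I*sqrt(799)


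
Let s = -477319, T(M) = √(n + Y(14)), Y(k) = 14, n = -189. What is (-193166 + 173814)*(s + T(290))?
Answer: 9237077288 - 96760*I*√7 ≈ 9.2371e+9 - 2.56e+5*I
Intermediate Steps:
T(M) = 5*I*√7 (T(M) = √(-189 + 14) = √(-175) = 5*I*√7)
(-193166 + 173814)*(s + T(290)) = (-193166 + 173814)*(-477319 + 5*I*√7) = -19352*(-477319 + 5*I*√7) = 9237077288 - 96760*I*√7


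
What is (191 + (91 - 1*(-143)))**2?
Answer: 180625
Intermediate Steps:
(191 + (91 - 1*(-143)))**2 = (191 + (91 + 143))**2 = (191 + 234)**2 = 425**2 = 180625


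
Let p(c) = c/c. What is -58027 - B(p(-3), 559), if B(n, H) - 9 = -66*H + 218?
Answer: -21360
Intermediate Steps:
p(c) = 1
B(n, H) = 227 - 66*H (B(n, H) = 9 + (-66*H + 218) = 9 + (218 - 66*H) = 227 - 66*H)
-58027 - B(p(-3), 559) = -58027 - (227 - 66*559) = -58027 - (227 - 36894) = -58027 - 1*(-36667) = -58027 + 36667 = -21360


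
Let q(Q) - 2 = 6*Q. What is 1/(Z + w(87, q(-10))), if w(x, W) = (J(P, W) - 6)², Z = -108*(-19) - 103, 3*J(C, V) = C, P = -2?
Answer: 9/17941 ≈ 0.00050164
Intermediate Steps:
J(C, V) = C/3
q(Q) = 2 + 6*Q
Z = 1949 (Z = 2052 - 103 = 1949)
w(x, W) = 400/9 (w(x, W) = ((⅓)*(-2) - 6)² = (-⅔ - 6)² = (-20/3)² = 400/9)
1/(Z + w(87, q(-10))) = 1/(1949 + 400/9) = 1/(17941/9) = 9/17941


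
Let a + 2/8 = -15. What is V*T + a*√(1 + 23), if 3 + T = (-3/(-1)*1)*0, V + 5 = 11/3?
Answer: 4 - 61*√6/2 ≈ -70.709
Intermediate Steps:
a = -61/4 (a = -¼ - 15 = -61/4 ≈ -15.250)
V = -4/3 (V = -5 + 11/3 = -4/3 ≈ -1.3333)
T = -3 (T = -3 + (-3/(-1)*1)*0 = -3 + (-3*(-1)*1)*0 = -3 + (3*1)*0 = -3 + 3*0 = -3 + 0 = -3)
V*T + a*√(1 + 23) = -4/3*(-3) - 61*√(1 + 23)/4 = 4 - 61*√6/2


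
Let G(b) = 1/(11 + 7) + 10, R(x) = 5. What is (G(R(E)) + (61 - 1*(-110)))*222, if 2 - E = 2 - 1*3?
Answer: 120583/3 ≈ 40194.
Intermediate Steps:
E = 3 (E = 2 - (2 - 1*3) = 2 - (2 - 3) = 2 - 1*(-1) = 2 + 1 = 3)
G(b) = 181/18 (G(b) = 1/18 + 10 = 181/18)
(G(R(E)) + (61 - 1*(-110)))*222 = (181/18 + (61 - 1*(-110)))*222 = (181/18 + (61 + 110))*222 = (181/18 + 171)*222 = (3259/18)*222 = 120583/3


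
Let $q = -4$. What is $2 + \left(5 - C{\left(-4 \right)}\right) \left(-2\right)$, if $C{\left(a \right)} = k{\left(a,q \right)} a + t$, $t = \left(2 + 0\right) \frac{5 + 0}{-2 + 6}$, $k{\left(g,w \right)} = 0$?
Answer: $-3$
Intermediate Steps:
$t = \frac{5}{2}$ ($t = 2 \cdot \frac{5}{4} = \frac{5}{2} \approx 2.5$)
$C{\left(a \right)} = \frac{5}{2}$ ($C{\left(a \right)} = 0 a + \frac{5}{2} = 0 + \frac{5}{2} = \frac{5}{2}$)
$2 + \left(5 - C{\left(-4 \right)}\right) \left(-2\right) = 2 + \left(5 - \frac{5}{2}\right) \left(-2\right) = 2 + \frac{5}{2} \left(-2\right) = 2 - 5 = -3$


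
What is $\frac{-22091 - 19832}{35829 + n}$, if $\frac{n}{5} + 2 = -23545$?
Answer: $\frac{41923}{81906} \approx 0.51184$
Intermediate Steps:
$n = -117735$ ($n = -10 + 5 \left(-23545\right) = -10 - 117725 = -117735$)
$\frac{-22091 - 19832}{35829 + n} = \frac{-22091 - 19832}{35829 - 117735} = - \frac{41923}{-81906} = \left(-41923\right) \left(- \frac{1}{81906}\right) = \frac{41923}{81906}$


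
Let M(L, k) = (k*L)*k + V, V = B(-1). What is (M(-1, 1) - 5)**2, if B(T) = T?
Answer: 49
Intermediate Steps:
V = -1
M(L, k) = -1 + L*k**2 (M(L, k) = (k*L)*k - 1 = (L*k)*k - 1 = L*k**2 - 1 = -1 + L*k**2)
(M(-1, 1) - 5)**2 = ((-1 - 1*1**2) - 5)**2 = ((-1 - 1*1) - 5)**2 = ((-1 - 1) - 5)**2 = (-2 - 5)**2 = (-7)**2 = 49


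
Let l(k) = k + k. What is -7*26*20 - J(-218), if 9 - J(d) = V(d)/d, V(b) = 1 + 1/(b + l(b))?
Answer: -520245881/142572 ≈ -3649.0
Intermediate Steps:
l(k) = 2*k
V(b) = 1 + 1/(3*b) (V(b) = 1 + 1/(b + 2*b) = 1 + 1/(3*b))
J(d) = 9 - (1/3 + d)/d**2 (J(d) = 9 - (1/3 + d)/d/d = 9 - (1/3 + d)/d**2)
-7*26*20 - J(-218) = -7*26*20 - (9 - 1/(-218) - 1/3/(-218)**2) = -182*20 - (9 - 1*(-1/218) - 1/3*1/47524) = -3640 - (9 + 1/218 - 1/142572) = -3640 - 1*1283801/142572 = -3640 - 1283801/142572 = -520245881/142572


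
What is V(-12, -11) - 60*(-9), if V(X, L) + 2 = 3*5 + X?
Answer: 541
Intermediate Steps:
V(X, L) = 13 + X (V(X, L) = -2 + (3*5 + X) = -2 + (15 + X) = 13 + X)
V(-12, -11) - 60*(-9) = (13 - 12) - 60*(-9) = 1 + 540 = 541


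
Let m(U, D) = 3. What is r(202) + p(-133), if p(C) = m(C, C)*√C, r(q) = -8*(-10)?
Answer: 80 + 3*I*√133 ≈ 80.0 + 34.598*I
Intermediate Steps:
r(q) = 80
p(C) = 3*√C
r(202) + p(-133) = 80 + 3*√(-133) = 80 + 3*(I*√133) = 80 + 3*I*√133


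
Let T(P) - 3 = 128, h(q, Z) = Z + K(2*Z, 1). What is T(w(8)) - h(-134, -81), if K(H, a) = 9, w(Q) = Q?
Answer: 203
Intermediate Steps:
h(q, Z) = 9 + Z (h(q, Z) = Z + 9 = 9 + Z)
T(P) = 131 (T(P) = 3 + 128 = 131)
T(w(8)) - h(-134, -81) = 131 - (9 - 81) = 131 - 1*(-72) = 131 + 72 = 203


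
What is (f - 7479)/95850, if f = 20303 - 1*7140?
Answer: 2842/47925 ≈ 0.059301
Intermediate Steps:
f = 13163 (f = 20303 - 7140 = 13163)
(f - 7479)/95850 = (13163 - 7479)/95850 = 5684*(1/95850) = 2842/47925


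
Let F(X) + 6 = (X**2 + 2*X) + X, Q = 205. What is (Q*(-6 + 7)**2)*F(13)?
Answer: 41410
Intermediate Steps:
F(X) = -6 + X**2 + 3*X (F(X) = -6 + ((X**2 + 2*X) + X) = -6 + (X**2 + 3*X) = -6 + X**2 + 3*X)
(Q*(-6 + 7)**2)*F(13) = (205*(-6 + 7)**2)*(-6 + 13**2 + 3*13) = (205*1**2)*(-6 + 169 + 39) = (205*1)*202 = 205*202 = 41410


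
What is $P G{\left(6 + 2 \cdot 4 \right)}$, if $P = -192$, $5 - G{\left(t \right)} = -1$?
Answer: $-1152$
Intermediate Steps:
$G{\left(t \right)} = 6$ ($G{\left(t \right)} = 5 - -1 = 5 + 1 = 6$)
$P G{\left(6 + 2 \cdot 4 \right)} = \left(-192\right) 6 = -1152$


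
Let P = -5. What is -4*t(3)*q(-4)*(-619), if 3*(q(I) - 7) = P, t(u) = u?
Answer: 39616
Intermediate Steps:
q(I) = 16/3 (q(I) = 7 + (⅓)*(-5) = 7 - 5/3 = 16/3)
-4*t(3)*q(-4)*(-619) = -12*16/3*(-619) = -4*16*(-619) = -64*(-619) = 39616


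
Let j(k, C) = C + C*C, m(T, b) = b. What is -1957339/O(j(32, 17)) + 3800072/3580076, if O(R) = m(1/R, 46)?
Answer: -18059916429/424442 ≈ -42550.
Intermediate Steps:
j(k, C) = C + C²
O(R) = 46
-1957339/O(j(32, 17)) + 3800072/3580076 = -1957339/46 + 3800072/3580076 = -1957339*1/46 + 3800072*(1/3580076) = -1957339/46 + 9794/9227 = -18059916429/424442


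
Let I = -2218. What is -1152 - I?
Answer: 1066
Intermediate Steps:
-1152 - I = -1152 - 1*(-2218) = -1152 + 2218 = 1066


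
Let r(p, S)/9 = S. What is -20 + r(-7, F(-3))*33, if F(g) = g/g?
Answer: 277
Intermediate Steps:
F(g) = 1
r(p, S) = 9*S
-20 + r(-7, F(-3))*33 = -20 + (9*1)*33 = -20 + 9*33 = -20 + 297 = 277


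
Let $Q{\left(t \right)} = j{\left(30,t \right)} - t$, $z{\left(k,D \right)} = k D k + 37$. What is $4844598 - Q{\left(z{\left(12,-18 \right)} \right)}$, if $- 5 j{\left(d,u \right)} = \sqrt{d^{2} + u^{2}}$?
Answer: $4842043 + \sqrt{261157} \approx 4.8426 \cdot 10^{6}$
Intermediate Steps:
$z{\left(k,D \right)} = 37 + D k^{2}$ ($z{\left(k,D \right)} = D k k + 37 = D k^{2} + 37 = 37 + D k^{2}$)
$j{\left(d,u \right)} = - \frac{\sqrt{d^{2} + u^{2}}}{5}$
$Q{\left(t \right)} = - t - \frac{\sqrt{900 + t^{2}}}{5}$ ($Q{\left(t \right)} = - \frac{\sqrt{30^{2} + t^{2}}}{5} - t = - \frac{\sqrt{900 + t^{2}}}{5} - t = - t - \frac{\sqrt{900 + t^{2}}}{5}$)
$4844598 - Q{\left(z{\left(12,-18 \right)} \right)} = 4844598 - \left(- (37 - 18 \cdot 12^{2}) - \frac{\sqrt{900 + \left(37 - 18 \cdot 12^{2}\right)^{2}}}{5}\right) = 4844598 - \left(- (37 - 2592) - \frac{\sqrt{900 + \left(37 - 2592\right)^{2}}}{5}\right) = 4844598 - \left(\left(-1\right) \left(-2555\right) - \frac{\sqrt{900 + \left(-2555\right)^{2}}}{5}\right) = 4844598 - \left(2555 - \frac{\sqrt{900 + 6528025}}{5}\right) = 4844598 - \left(2555 - \frac{\sqrt{6528925}}{5}\right) = 4844598 - \left(2555 - \frac{5 \sqrt{261157}}{5}\right) = 4844598 - \left(2555 - \sqrt{261157}\right) = 4842043 + \sqrt{261157}$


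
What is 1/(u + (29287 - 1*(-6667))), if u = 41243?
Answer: 1/77197 ≈ 1.2954e-5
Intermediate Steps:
1/(u + (29287 - 1*(-6667))) = 1/(41243 + (29287 - 1*(-6667))) = 1/(41243 + (29287 + 6667)) = 1/(41243 + 35954) = 1/77197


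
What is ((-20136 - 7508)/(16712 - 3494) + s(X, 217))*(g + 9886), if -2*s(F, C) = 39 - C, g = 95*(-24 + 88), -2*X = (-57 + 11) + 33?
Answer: 3056845038/2203 ≈ 1.3876e+6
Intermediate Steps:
X = 13/2 (X = -((-57 + 11) + 33)/2 = -(-46 + 33)/2 = -½*(-13) = 13/2 ≈ 6.5000)
g = 6080 (g = 95*64 = 6080)
s(F, C) = -39/2 + C/2 (s(F, C) = -(39 - C)/2 = -39/2 + C/2)
((-20136 - 7508)/(16712 - 3494) + s(X, 217))*(g + 9886) = ((-20136 - 7508)/(16712 - 3494) + (-39/2 + (½)*217))*(6080 + 9886) = (-27644/13218 + (-39/2 + 217/2))*15966 = (-27644*1/13218 + 89)*15966 = (-13822/6609 + 89)*15966 = (574379/6609)*15966 = 3056845038/2203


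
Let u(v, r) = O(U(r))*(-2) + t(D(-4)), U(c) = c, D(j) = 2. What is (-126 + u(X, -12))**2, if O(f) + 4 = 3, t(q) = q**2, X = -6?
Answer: 14400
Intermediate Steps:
O(f) = -1 (O(f) = -4 + 3 = -1)
u(v, r) = 6 (u(v, r) = -1*(-2) + 2**2 = 2 + 4 = 6)
(-126 + u(X, -12))**2 = (-126 + 6)**2 = (-120)**2 = 14400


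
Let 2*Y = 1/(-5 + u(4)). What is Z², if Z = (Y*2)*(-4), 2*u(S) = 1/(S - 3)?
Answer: 64/81 ≈ 0.79012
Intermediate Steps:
u(S) = 1/(2*(-3 + S)) (u(S) = 1/(2*(S - 3)) = 1/(2*(-3 + S)))
Y = -⅑ (Y = 1/(2*(-5 + 1/(2*(-3 + 4)))) = 1/(2*(-5 + (½)/1)) = 1/(2*(-5 + (½)*1)) = 1/(2*(-5 + ½)) = 1/(2*(-9/2)) = (½)*(-2/9) = -⅑ ≈ -0.11111)
Z = 8/9 (Z = -⅑*2*(-4) = -2/9*(-4) = 8/9 ≈ 0.88889)
Z² = (8/9)² = 64/81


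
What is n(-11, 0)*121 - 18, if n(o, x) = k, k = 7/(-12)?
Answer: -1063/12 ≈ -88.583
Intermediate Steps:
k = -7/12 (k = 7*(-1/12) = -7/12 ≈ -0.58333)
n(o, x) = -7/12
n(-11, 0)*121 - 18 = -7/12*121 - 18 = -847/12 - 18 = -1063/12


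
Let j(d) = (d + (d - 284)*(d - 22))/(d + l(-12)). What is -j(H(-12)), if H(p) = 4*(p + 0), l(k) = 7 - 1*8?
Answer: 23192/49 ≈ 473.31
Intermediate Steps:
l(k) = -1 (l(k) = 7 - 8 = -1)
H(p) = 4*p
j(d) = (d + (-284 + d)*(-22 + d))/(-1 + d) (j(d) = (d + (d - 284)*(d - 22))/(d - 1) = (d + (-284 + d)*(-22 + d))/(-1 + d))
-j(H(-12)) = -(6248 + (4*(-12))² - 1220*(-12))/(-1 + 4*(-12)) = -(6248 + (-48)² - 305*(-48))/(-1 - 48) = -(6248 + 2304 + 14640)/(-49) = -(-1)*23192/49 = -1*(-23192/49) = 23192/49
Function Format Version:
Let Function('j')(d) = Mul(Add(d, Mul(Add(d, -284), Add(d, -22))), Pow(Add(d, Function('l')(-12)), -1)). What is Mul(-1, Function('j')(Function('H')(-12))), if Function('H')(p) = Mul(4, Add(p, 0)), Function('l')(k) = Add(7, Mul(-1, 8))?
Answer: Rational(23192, 49) ≈ 473.31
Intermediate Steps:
Function('l')(k) = -1 (Function('l')(k) = Add(7, -8) = -1)
Function('H')(p) = Mul(4, p)
Function('j')(d) = Mul(Pow(Add(-1, d), -1), Add(d, Mul(Add(-284, d), Add(-22, d)))) (Function('j')(d) = Mul(Add(d, Mul(Add(d, -284), Add(d, -22))), Pow(Add(d, -1), -1)) = Mul(Add(d, Mul(Add(-284, d), Add(-22, d))), Pow(Add(-1, d), -1)) = Mul(Pow(Add(-1, d), -1), Add(d, Mul(Add(-284, d), Add(-22, d)))))
Mul(-1, Function('j')(Function('H')(-12))) = Mul(-1, Mul(Pow(Add(-1, Mul(4, -12)), -1), Add(6248, Pow(Mul(4, -12), 2), Mul(-305, Mul(4, -12))))) = Mul(-1, Mul(Pow(Add(-1, -48), -1), Add(6248, Pow(-48, 2), Mul(-305, -48)))) = Mul(-1, Mul(Pow(-49, -1), Add(6248, 2304, 14640))) = Mul(-1, Mul(Rational(-1, 49), 23192)) = Mul(-1, Rational(-23192, 49)) = Rational(23192, 49)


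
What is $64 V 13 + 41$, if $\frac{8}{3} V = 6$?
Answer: $1913$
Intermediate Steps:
$V = \frac{9}{4}$ ($V = \frac{3}{8} \cdot 6 = \frac{9}{4} \approx 2.25$)
$64 V 13 + 41 = 64 \cdot \frac{9}{4} \cdot 13 + 41 = 64 \cdot \frac{117}{4} + 41 = 1872 + 41 = 1913$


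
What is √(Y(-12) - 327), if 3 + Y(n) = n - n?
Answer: I*√330 ≈ 18.166*I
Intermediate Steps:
Y(n) = -3 (Y(n) = -3 + (n - n) = -3 + 0 = -3)
√(Y(-12) - 327) = √(-3 - 327) = √(-330) = I*√330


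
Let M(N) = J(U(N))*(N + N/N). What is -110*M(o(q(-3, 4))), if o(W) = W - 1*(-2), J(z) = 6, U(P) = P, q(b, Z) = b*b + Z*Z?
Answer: -18480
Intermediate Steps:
q(b, Z) = Z² + b² (q(b, Z) = b² + Z² = Z² + b²)
o(W) = 2 + W (o(W) = W + 2 = 2 + W)
M(N) = 6 + 6*N (M(N) = 6*(N + N/N) = 6*(N + 1) = 6*(1 + N) = 6 + 6*N)
-110*M(o(q(-3, 4))) = -110*(6 + 6*(2 + (4² + (-3)²))) = -110*(6 + 6*(2 + (16 + 9))) = -110*(6 + 6*(2 + 25)) = -110*(6 + 6*27) = -110*(6 + 162) = -110*168 = -18480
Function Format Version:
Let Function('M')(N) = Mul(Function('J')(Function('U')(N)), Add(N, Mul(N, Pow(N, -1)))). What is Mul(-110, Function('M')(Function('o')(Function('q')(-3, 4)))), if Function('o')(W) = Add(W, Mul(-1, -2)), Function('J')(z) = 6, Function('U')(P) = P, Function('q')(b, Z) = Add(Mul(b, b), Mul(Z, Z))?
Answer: -18480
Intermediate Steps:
Function('q')(b, Z) = Add(Pow(Z, 2), Pow(b, 2)) (Function('q')(b, Z) = Add(Pow(b, 2), Pow(Z, 2)) = Add(Pow(Z, 2), Pow(b, 2)))
Function('o')(W) = Add(2, W) (Function('o')(W) = Add(W, 2) = Add(2, W))
Function('M')(N) = Add(6, Mul(6, N)) (Function('M')(N) = Mul(6, Add(N, Mul(N, Pow(N, -1)))) = Mul(6, Add(N, 1)) = Mul(6, Add(1, N)) = Add(6, Mul(6, N)))
Mul(-110, Function('M')(Function('o')(Function('q')(-3, 4)))) = Mul(-110, Add(6, Mul(6, Add(2, Add(Pow(4, 2), Pow(-3, 2)))))) = Mul(-110, Add(6, Mul(6, Add(2, Add(16, 9))))) = Mul(-110, Add(6, Mul(6, Add(2, 25)))) = Mul(-110, Add(6, Mul(6, 27))) = Mul(-110, Add(6, 162)) = Mul(-110, 168) = -18480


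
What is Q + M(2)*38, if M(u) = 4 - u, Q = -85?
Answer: -9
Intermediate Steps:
Q + M(2)*38 = -85 + (4 - 1*2)*38 = -85 + (4 - 2)*38 = -85 + 2*38 = -85 + 76 = -9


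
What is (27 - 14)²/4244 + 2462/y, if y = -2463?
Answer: -10032481/10452972 ≈ -0.95977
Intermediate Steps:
(27 - 14)²/4244 + 2462/y = (27 - 14)²/4244 + 2462/(-2463) = 13²*(1/4244) + 2462*(-1/2463) = 169*(1/4244) - 2462/2463 = 169/4244 - 2462/2463 = -10032481/10452972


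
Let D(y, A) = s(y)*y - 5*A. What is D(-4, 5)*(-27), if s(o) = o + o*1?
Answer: -189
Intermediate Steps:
s(o) = 2*o (s(o) = o + o = 2*o)
D(y, A) = -5*A + 2*y**2 (D(y, A) = (2*y)*y - 5*A = 2*y**2 - 5*A = -5*A + 2*y**2)
D(-4, 5)*(-27) = (-5*5 + 2*(-4)**2)*(-27) = (-25 + 2*16)*(-27) = (-25 + 32)*(-27) = 7*(-27) = -189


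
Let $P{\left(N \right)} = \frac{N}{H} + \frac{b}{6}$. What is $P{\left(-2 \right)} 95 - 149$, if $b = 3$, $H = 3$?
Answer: $- \frac{989}{6} \approx -164.83$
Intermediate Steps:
$P{\left(N \right)} = \frac{1}{2} + \frac{N}{3}$ ($P{\left(N \right)} = \frac{N}{3} + \frac{3}{6} = N \frac{1}{3} + 3 \cdot \frac{1}{6} = \frac{N}{3} + \frac{1}{2} = \frac{1}{2} + \frac{N}{3}$)
$P{\left(-2 \right)} 95 - 149 = \left(\frac{1}{2} + \frac{1}{3} \left(-2\right)\right) 95 - 149 = \left(\frac{1}{2} - \frac{2}{3}\right) 95 - 149 = \left(- \frac{1}{6}\right) 95 - 149 = - \frac{95}{6} - 149 = - \frac{989}{6}$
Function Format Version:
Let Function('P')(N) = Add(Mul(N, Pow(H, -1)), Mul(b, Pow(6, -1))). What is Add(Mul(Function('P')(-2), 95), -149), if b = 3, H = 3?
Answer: Rational(-989, 6) ≈ -164.83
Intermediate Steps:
Function('P')(N) = Add(Rational(1, 2), Mul(Rational(1, 3), N)) (Function('P')(N) = Add(Mul(N, Pow(3, -1)), Mul(3, Pow(6, -1))) = Add(Mul(N, Rational(1, 3)), Mul(3, Rational(1, 6))) = Add(Mul(Rational(1, 3), N), Rational(1, 2)) = Add(Rational(1, 2), Mul(Rational(1, 3), N)))
Add(Mul(Function('P')(-2), 95), -149) = Add(Mul(Add(Rational(1, 2), Mul(Rational(1, 3), -2)), 95), -149) = Add(Mul(Add(Rational(1, 2), Rational(-2, 3)), 95), -149) = Add(Mul(Rational(-1, 6), 95), -149) = Add(Rational(-95, 6), -149) = Rational(-989, 6)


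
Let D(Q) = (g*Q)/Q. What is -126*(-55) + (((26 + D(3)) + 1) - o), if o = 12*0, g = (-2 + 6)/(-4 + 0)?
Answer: 6956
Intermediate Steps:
g = -1 (g = 4/(-4) = 4*(-¼) = -1)
o = 0
D(Q) = -1 (D(Q) = (-Q)/Q = -1)
-126*(-55) + (((26 + D(3)) + 1) - o) = -126*(-55) + (((26 - 1) + 1) - 1*0) = 6930 + ((25 + 1) + 0) = 6930 + (26 + 0) = 6930 + 26 = 6956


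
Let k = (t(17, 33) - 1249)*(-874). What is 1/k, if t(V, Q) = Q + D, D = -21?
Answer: 1/1081138 ≈ 9.2495e-7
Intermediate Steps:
t(V, Q) = -21 + Q (t(V, Q) = Q - 21 = -21 + Q)
k = 1081138 (k = ((-21 + 33) - 1249)*(-874) = (12 - 1249)*(-874) = -1237*(-874) = 1081138)
1/k = 1/1081138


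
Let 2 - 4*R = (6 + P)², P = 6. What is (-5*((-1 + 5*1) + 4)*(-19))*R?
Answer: -26980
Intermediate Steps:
R = -71/2 (R = ½ - (6 + 6)²/4 = ½ - ¼*12² = ½ - ¼*144 = ½ - 36 = -71/2 ≈ -35.500)
(-5*((-1 + 5*1) + 4)*(-19))*R = (-5*((-1 + 5*1) + 4)*(-19))*(-71/2) = (-5*((-1 + 5) + 4)*(-19))*(-71/2) = (-5*(4 + 4)*(-19))*(-71/2) = (-5*8*(-19))*(-71/2) = -40*(-19)*(-71/2) = 760*(-71/2) = -26980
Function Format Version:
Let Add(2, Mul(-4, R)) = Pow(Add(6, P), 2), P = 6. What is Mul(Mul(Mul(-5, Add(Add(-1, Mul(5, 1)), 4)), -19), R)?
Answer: -26980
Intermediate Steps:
R = Rational(-71, 2) (R = Add(Rational(1, 2), Mul(Rational(-1, 4), Pow(Add(6, 6), 2))) = Add(Rational(1, 2), Mul(Rational(-1, 4), Pow(12, 2))) = Add(Rational(1, 2), Mul(Rational(-1, 4), 144)) = Add(Rational(1, 2), -36) = Rational(-71, 2) ≈ -35.500)
Mul(Mul(Mul(-5, Add(Add(-1, Mul(5, 1)), 4)), -19), R) = Mul(Mul(Mul(-5, Add(Add(-1, Mul(5, 1)), 4)), -19), Rational(-71, 2)) = Mul(Mul(Mul(-5, Add(Add(-1, 5), 4)), -19), Rational(-71, 2)) = Mul(Mul(Mul(-5, Add(4, 4)), -19), Rational(-71, 2)) = Mul(Mul(Mul(-5, 8), -19), Rational(-71, 2)) = Mul(Mul(-40, -19), Rational(-71, 2)) = Mul(760, Rational(-71, 2)) = -26980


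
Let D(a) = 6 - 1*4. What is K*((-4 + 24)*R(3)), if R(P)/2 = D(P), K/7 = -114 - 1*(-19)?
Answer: -53200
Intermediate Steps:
D(a) = 2 (D(a) = 6 - 4 = 2)
K = -665 (K = 7*(-114 - 1*(-19)) = 7*(-114 + 19) = 7*(-95) = -665)
R(P) = 4 (R(P) = 2*2 = 4)
K*((-4 + 24)*R(3)) = -665*(-4 + 24)*4 = -13300*4 = -665*80 = -53200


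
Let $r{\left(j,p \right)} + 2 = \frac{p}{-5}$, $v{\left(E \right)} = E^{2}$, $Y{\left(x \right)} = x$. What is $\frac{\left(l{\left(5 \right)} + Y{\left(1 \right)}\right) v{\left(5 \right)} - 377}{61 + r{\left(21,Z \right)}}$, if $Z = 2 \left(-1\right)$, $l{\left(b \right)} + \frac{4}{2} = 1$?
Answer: $- \frac{1885}{297} \approx -6.3468$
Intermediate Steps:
$l{\left(b \right)} = -1$ ($l{\left(b \right)} = -2 + 1 = -1$)
$Z = -2$
$r{\left(j,p \right)} = -2 - \frac{p}{5}$ ($r{\left(j,p \right)} = -2 + \frac{p}{-5} = -2 + p \left(- \frac{1}{5}\right) = -2 - \frac{p}{5}$)
$\frac{\left(l{\left(5 \right)} + Y{\left(1 \right)}\right) v{\left(5 \right)} - 377}{61 + r{\left(21,Z \right)}} = \frac{\left(-1 + 1\right) 5^{2} - 377}{61 - \frac{8}{5}} = \frac{0 \cdot 25 - 377}{61 + \left(-2 + \frac{2}{5}\right)} = \frac{0 - 377}{61 - \frac{8}{5}} = - \frac{377}{\frac{297}{5}} = \left(-377\right) \frac{5}{297} = - \frac{1885}{297}$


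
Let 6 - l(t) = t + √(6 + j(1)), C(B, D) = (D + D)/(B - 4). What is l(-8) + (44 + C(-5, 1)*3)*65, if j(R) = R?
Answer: 8492/3 - √7 ≈ 2828.0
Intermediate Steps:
C(B, D) = 2*D/(-4 + B) (C(B, D) = (2*D)/(-4 + B) = 2*D/(-4 + B))
l(t) = 6 - t - √7 (l(t) = 6 - (t + √(6 + 1)) = 6 - (t + √7) = 6 + (-t - √7) = 6 - t - √7)
l(-8) + (44 + C(-5, 1)*3)*65 = (6 - 1*(-8) - √7) + (44 + (2*1/(-4 - 5))*3)*65 = (6 + 8 - √7) + (44 + (2*1/(-9))*3)*65 = (14 - √7) + (44 + (2*1*(-⅑))*3)*65 = (14 - √7) + (44 - 2/9*3)*65 = (14 - √7) + (44 - ⅔)*65 = (14 - √7) + (130/3)*65 = (14 - √7) + 8450/3 = 8492/3 - √7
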